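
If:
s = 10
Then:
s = 10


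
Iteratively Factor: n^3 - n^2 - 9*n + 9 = (n - 3)*(n^2 + 2*n - 3) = (n - 3)*(n - 1)*(n + 3)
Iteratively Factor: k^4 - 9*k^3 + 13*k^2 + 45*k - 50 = (k - 1)*(k^3 - 8*k^2 + 5*k + 50) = (k - 1)*(k + 2)*(k^2 - 10*k + 25) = (k - 5)*(k - 1)*(k + 2)*(k - 5)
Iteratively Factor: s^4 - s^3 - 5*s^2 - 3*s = (s - 3)*(s^3 + 2*s^2 + s) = s*(s - 3)*(s^2 + 2*s + 1) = s*(s - 3)*(s + 1)*(s + 1)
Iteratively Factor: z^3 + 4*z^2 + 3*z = (z + 1)*(z^2 + 3*z) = (z + 1)*(z + 3)*(z)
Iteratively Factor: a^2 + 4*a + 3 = (a + 3)*(a + 1)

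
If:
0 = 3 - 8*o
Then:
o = 3/8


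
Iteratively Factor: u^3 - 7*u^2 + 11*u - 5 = (u - 5)*(u^2 - 2*u + 1) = (u - 5)*(u - 1)*(u - 1)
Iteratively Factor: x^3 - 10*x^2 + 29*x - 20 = (x - 4)*(x^2 - 6*x + 5) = (x - 5)*(x - 4)*(x - 1)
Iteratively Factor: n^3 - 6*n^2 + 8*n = (n - 4)*(n^2 - 2*n) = n*(n - 4)*(n - 2)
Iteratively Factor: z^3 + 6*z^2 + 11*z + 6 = (z + 3)*(z^2 + 3*z + 2) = (z + 2)*(z + 3)*(z + 1)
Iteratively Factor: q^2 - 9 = (q - 3)*(q + 3)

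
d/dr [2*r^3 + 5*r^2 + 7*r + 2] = 6*r^2 + 10*r + 7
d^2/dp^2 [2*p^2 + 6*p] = 4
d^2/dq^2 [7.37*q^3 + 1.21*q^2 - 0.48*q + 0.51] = 44.22*q + 2.42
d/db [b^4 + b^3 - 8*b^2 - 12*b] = 4*b^3 + 3*b^2 - 16*b - 12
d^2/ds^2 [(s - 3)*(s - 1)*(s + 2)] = 6*s - 4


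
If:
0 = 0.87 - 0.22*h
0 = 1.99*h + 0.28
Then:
No Solution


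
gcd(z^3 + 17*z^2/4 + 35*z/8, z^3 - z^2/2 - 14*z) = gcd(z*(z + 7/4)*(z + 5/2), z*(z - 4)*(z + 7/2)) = z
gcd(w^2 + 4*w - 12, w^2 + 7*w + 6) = w + 6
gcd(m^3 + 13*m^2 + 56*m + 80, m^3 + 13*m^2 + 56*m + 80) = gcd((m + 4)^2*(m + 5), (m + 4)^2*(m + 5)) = m^3 + 13*m^2 + 56*m + 80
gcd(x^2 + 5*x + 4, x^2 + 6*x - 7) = 1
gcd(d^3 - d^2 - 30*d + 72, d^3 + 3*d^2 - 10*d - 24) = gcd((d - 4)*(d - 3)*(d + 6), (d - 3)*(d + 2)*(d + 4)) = d - 3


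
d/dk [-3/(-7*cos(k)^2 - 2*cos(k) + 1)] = 6*(7*cos(k) + 1)*sin(k)/(7*cos(k)^2 + 2*cos(k) - 1)^2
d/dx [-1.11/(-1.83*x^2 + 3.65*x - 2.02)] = (4.0515 - 4.0626*x)/(1.83*x^2 - 3.65*x + 2.02)^2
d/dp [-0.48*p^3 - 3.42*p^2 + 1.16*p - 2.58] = -1.44*p^2 - 6.84*p + 1.16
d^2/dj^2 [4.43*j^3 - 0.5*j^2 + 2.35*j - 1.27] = 26.58*j - 1.0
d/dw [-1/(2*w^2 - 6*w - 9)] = 2*(2*w - 3)/(-2*w^2 + 6*w + 9)^2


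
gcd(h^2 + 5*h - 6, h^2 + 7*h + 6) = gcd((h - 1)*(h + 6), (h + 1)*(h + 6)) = h + 6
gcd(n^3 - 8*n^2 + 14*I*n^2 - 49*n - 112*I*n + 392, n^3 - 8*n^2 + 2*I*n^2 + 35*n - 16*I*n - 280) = n^2 + n*(-8 + 7*I) - 56*I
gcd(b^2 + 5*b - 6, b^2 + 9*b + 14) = 1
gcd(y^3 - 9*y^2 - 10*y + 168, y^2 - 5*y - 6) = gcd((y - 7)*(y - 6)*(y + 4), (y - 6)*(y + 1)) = y - 6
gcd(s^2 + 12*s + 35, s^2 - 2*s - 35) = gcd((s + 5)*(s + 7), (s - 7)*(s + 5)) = s + 5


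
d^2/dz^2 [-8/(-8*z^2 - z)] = 16*(-8*z*(8*z + 1) + (16*z + 1)^2)/(z^3*(8*z + 1)^3)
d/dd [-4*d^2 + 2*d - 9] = 2 - 8*d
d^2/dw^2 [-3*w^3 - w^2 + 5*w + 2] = -18*w - 2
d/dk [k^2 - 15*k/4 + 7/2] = 2*k - 15/4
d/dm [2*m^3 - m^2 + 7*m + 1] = 6*m^2 - 2*m + 7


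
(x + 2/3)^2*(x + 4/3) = x^3 + 8*x^2/3 + 20*x/9 + 16/27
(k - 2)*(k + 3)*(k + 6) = k^3 + 7*k^2 - 36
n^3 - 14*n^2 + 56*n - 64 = (n - 8)*(n - 4)*(n - 2)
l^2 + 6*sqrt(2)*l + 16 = (l + 2*sqrt(2))*(l + 4*sqrt(2))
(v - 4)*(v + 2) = v^2 - 2*v - 8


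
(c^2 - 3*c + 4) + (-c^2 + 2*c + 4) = 8 - c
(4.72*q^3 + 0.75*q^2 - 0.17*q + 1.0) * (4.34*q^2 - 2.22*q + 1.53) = 20.4848*q^5 - 7.2234*q^4 + 4.8188*q^3 + 5.8649*q^2 - 2.4801*q + 1.53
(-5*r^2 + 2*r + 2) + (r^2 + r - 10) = -4*r^2 + 3*r - 8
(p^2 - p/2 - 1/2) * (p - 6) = p^3 - 13*p^2/2 + 5*p/2 + 3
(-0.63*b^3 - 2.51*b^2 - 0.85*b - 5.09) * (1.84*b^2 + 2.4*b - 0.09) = -1.1592*b^5 - 6.1304*b^4 - 7.5313*b^3 - 11.1797*b^2 - 12.1395*b + 0.4581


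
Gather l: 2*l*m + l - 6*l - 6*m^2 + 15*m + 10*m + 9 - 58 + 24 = l*(2*m - 5) - 6*m^2 + 25*m - 25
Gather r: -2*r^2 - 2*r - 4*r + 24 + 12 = -2*r^2 - 6*r + 36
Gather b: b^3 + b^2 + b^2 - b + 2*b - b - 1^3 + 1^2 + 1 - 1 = b^3 + 2*b^2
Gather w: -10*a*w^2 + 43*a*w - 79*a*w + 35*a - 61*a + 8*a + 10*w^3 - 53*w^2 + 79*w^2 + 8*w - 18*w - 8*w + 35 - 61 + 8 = -18*a + 10*w^3 + w^2*(26 - 10*a) + w*(-36*a - 18) - 18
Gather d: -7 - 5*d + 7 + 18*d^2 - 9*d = 18*d^2 - 14*d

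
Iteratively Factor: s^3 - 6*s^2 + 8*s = (s - 2)*(s^2 - 4*s) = (s - 4)*(s - 2)*(s)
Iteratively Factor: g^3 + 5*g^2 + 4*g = (g)*(g^2 + 5*g + 4) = g*(g + 1)*(g + 4)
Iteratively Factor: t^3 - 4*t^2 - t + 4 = (t - 1)*(t^2 - 3*t - 4) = (t - 4)*(t - 1)*(t + 1)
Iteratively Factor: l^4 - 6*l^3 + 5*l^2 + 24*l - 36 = (l - 3)*(l^3 - 3*l^2 - 4*l + 12) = (l - 3)^2*(l^2 - 4) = (l - 3)^2*(l + 2)*(l - 2)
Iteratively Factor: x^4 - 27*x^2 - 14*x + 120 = (x + 4)*(x^3 - 4*x^2 - 11*x + 30) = (x - 5)*(x + 4)*(x^2 + x - 6) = (x - 5)*(x + 3)*(x + 4)*(x - 2)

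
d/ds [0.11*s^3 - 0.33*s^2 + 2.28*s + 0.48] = 0.33*s^2 - 0.66*s + 2.28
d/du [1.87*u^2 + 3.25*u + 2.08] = 3.74*u + 3.25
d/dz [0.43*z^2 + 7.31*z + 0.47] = 0.86*z + 7.31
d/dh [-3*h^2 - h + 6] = -6*h - 1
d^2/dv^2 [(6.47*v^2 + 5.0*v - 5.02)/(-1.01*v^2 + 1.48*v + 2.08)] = (-7.105427357601e-15*v^4 - 29.543712*v^3 - 50.827644*v^2 - 108.047376*v + 17.884032)/(1.030301*v^6 - 4.529244*v^5 + 0.271488*v^4 + 15.413312*v^3 - 0.559103999999998*v^2 - 19.209216*v - 8.998912)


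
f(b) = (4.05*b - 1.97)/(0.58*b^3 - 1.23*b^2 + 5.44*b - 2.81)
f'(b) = (4.05*b - 1.97)*(-1.74*b^2 + 2.46*b - 5.44)/(0.58*b^3 - 1.23*b^2 + 5.44*b - 2.81)^2 + 4.05/(0.58*b^3 - 1.23*b^2 + 5.44*b - 2.81) = (-4.698*b^3 + 8.4093*b^2 - 4.8462*b - 0.663699999999999)/(0.3364*b^6 - 1.4268*b^5 + 7.8233*b^4 - 16.642*b^3 + 36.5062*b^2 - 30.5728*b + 7.8961)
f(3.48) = 0.47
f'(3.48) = -0.17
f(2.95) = 0.57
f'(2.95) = -0.21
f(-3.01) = 0.31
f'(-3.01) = 0.10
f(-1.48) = 0.52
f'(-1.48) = 0.17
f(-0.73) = 0.64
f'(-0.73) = 0.16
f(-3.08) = 0.30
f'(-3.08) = 0.10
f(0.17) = 0.67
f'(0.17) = -0.34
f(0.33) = 0.56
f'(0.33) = -1.19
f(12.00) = 0.05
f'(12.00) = -0.01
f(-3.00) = 0.31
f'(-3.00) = 0.10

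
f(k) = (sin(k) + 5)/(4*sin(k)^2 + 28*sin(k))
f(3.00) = 1.28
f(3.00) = 1.28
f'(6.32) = -131.73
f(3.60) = -0.39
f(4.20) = -0.19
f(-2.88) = -0.68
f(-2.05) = -0.19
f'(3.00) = 8.88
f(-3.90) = 0.27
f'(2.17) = 0.15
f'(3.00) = 8.88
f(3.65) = -0.36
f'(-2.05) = 0.11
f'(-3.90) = 0.27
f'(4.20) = 0.12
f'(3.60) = 0.82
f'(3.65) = 0.66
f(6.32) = 4.86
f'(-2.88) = 2.58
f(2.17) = 0.23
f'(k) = (-8*sin(k)*cos(k) - 28*cos(k))*(sin(k) + 5)/(4*sin(k)^2 + 28*sin(k))^2 + cos(k)/(4*sin(k)^2 + 28*sin(k)) = (-10*sin(k) + cos(k)^2 - 36)*cos(k)/(4*(sin(k) + 7)^2*sin(k)^2)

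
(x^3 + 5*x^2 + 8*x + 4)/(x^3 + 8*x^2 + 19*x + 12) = (x^2 + 4*x + 4)/(x^2 + 7*x + 12)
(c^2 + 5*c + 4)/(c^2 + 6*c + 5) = (c + 4)/(c + 5)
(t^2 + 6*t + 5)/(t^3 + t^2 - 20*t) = (t + 1)/(t*(t - 4))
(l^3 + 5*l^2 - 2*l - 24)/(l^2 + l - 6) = l + 4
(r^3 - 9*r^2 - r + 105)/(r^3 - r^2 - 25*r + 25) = (r^2 - 4*r - 21)/(r^2 + 4*r - 5)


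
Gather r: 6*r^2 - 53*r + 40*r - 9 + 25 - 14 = 6*r^2 - 13*r + 2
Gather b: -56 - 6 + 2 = -60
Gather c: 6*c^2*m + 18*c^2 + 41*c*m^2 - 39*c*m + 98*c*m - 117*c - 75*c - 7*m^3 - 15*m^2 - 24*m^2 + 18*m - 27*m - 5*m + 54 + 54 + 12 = c^2*(6*m + 18) + c*(41*m^2 + 59*m - 192) - 7*m^3 - 39*m^2 - 14*m + 120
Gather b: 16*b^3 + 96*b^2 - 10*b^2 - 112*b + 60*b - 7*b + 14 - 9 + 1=16*b^3 + 86*b^2 - 59*b + 6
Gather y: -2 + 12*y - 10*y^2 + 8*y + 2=-10*y^2 + 20*y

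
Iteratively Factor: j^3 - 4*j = (j)*(j^2 - 4) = j*(j - 2)*(j + 2)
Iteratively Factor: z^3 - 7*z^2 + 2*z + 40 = (z - 5)*(z^2 - 2*z - 8) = (z - 5)*(z + 2)*(z - 4)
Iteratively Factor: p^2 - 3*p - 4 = (p - 4)*(p + 1)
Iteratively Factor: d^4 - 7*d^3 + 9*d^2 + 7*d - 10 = (d + 1)*(d^3 - 8*d^2 + 17*d - 10) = (d - 1)*(d + 1)*(d^2 - 7*d + 10) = (d - 5)*(d - 1)*(d + 1)*(d - 2)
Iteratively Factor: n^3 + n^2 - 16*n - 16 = (n - 4)*(n^2 + 5*n + 4) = (n - 4)*(n + 1)*(n + 4)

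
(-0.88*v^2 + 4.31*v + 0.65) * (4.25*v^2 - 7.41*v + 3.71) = -3.74*v^4 + 24.8383*v^3 - 32.4394*v^2 + 11.1736*v + 2.4115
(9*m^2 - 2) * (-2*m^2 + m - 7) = -18*m^4 + 9*m^3 - 59*m^2 - 2*m + 14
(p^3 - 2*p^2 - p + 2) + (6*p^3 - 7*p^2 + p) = 7*p^3 - 9*p^2 + 2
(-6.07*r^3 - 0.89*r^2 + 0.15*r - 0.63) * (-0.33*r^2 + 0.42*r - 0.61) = 2.0031*r^5 - 2.2557*r^4 + 3.2794*r^3 + 0.8138*r^2 - 0.3561*r + 0.3843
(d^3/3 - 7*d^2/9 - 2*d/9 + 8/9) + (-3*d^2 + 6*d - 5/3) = d^3/3 - 34*d^2/9 + 52*d/9 - 7/9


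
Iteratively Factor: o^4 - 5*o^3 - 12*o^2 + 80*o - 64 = (o - 1)*(o^3 - 4*o^2 - 16*o + 64) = (o - 4)*(o - 1)*(o^2 - 16) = (o - 4)^2*(o - 1)*(o + 4)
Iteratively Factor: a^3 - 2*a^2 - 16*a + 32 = (a + 4)*(a^2 - 6*a + 8) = (a - 2)*(a + 4)*(a - 4)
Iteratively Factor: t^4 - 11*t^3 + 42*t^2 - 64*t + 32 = (t - 1)*(t^3 - 10*t^2 + 32*t - 32) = (t - 2)*(t - 1)*(t^2 - 8*t + 16) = (t - 4)*(t - 2)*(t - 1)*(t - 4)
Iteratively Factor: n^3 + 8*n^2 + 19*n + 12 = (n + 3)*(n^2 + 5*n + 4) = (n + 3)*(n + 4)*(n + 1)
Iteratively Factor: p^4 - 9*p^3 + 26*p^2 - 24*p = (p - 3)*(p^3 - 6*p^2 + 8*p) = (p - 3)*(p - 2)*(p^2 - 4*p) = (p - 4)*(p - 3)*(p - 2)*(p)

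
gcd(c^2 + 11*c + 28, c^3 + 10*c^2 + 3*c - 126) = c + 7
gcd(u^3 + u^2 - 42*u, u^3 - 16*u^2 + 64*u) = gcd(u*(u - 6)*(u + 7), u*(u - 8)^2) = u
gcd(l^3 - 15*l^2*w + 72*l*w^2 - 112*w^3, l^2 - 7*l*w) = -l + 7*w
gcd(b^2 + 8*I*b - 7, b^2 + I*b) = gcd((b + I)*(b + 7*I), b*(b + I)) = b + I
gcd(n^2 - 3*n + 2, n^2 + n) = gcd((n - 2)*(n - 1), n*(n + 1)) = 1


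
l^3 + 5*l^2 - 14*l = l*(l - 2)*(l + 7)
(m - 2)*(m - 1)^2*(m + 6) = m^4 + 2*m^3 - 19*m^2 + 28*m - 12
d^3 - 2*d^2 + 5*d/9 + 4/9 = (d - 4/3)*(d - 1)*(d + 1/3)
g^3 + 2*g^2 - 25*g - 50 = (g - 5)*(g + 2)*(g + 5)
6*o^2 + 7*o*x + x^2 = (o + x)*(6*o + x)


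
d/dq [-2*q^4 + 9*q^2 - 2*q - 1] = -8*q^3 + 18*q - 2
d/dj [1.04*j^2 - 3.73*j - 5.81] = 2.08*j - 3.73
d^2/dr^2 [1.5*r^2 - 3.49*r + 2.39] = 3.00000000000000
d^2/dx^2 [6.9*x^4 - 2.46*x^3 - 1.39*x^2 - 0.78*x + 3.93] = 82.8*x^2 - 14.76*x - 2.78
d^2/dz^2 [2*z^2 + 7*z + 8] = 4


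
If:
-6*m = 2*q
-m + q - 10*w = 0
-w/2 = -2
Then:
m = -10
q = 30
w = 4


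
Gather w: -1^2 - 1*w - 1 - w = -2*w - 2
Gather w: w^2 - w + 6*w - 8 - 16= w^2 + 5*w - 24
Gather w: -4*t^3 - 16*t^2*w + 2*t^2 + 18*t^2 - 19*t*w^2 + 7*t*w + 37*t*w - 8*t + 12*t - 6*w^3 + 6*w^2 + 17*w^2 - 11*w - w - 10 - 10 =-4*t^3 + 20*t^2 + 4*t - 6*w^3 + w^2*(23 - 19*t) + w*(-16*t^2 + 44*t - 12) - 20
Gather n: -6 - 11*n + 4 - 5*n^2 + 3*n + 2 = -5*n^2 - 8*n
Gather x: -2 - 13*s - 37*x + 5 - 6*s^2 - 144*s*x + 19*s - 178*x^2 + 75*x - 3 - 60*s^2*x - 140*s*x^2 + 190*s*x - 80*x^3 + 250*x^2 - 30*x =-6*s^2 + 6*s - 80*x^3 + x^2*(72 - 140*s) + x*(-60*s^2 + 46*s + 8)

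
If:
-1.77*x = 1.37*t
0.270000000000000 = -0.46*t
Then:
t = -0.59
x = 0.45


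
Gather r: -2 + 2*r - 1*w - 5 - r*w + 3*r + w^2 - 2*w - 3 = r*(5 - w) + w^2 - 3*w - 10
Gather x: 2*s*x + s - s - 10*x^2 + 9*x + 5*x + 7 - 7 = -10*x^2 + x*(2*s + 14)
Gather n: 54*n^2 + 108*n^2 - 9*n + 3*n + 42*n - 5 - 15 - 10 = 162*n^2 + 36*n - 30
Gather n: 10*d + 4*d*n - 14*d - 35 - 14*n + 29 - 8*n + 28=-4*d + n*(4*d - 22) + 22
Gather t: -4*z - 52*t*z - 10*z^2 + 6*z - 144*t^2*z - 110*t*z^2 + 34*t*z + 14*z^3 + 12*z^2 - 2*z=-144*t^2*z + t*(-110*z^2 - 18*z) + 14*z^3 + 2*z^2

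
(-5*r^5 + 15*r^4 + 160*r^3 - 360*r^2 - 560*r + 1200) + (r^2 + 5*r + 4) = -5*r^5 + 15*r^4 + 160*r^3 - 359*r^2 - 555*r + 1204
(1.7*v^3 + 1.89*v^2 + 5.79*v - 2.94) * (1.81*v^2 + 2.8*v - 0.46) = 3.077*v^5 + 8.1809*v^4 + 14.9899*v^3 + 10.0212*v^2 - 10.8954*v + 1.3524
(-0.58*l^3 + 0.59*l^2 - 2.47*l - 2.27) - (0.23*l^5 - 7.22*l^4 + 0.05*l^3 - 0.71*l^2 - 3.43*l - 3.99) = -0.23*l^5 + 7.22*l^4 - 0.63*l^3 + 1.3*l^2 + 0.96*l + 1.72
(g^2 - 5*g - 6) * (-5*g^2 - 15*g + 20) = -5*g^4 + 10*g^3 + 125*g^2 - 10*g - 120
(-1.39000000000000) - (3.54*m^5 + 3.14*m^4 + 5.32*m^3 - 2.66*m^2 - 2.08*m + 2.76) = -3.54*m^5 - 3.14*m^4 - 5.32*m^3 + 2.66*m^2 + 2.08*m - 4.15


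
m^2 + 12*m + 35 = (m + 5)*(m + 7)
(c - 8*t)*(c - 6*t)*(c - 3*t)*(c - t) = c^4 - 18*c^3*t + 107*c^2*t^2 - 234*c*t^3 + 144*t^4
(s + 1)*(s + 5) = s^2 + 6*s + 5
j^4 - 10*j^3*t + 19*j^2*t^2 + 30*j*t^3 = j*(j - 6*t)*(j - 5*t)*(j + t)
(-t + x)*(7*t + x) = -7*t^2 + 6*t*x + x^2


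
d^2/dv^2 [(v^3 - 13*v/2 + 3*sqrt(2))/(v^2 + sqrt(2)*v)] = 3*(-3*v^3 + 6*sqrt(2)*v^2 + 12*v + 4*sqrt(2))/(v^3*(v^3 + 3*sqrt(2)*v^2 + 6*v + 2*sqrt(2)))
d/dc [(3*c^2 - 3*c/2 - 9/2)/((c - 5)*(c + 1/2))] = 6*(-8*c^2 - 4*c - 11)/(4*c^4 - 36*c^3 + 61*c^2 + 90*c + 25)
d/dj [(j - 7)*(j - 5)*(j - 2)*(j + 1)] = 4*j^3 - 39*j^2 + 90*j - 11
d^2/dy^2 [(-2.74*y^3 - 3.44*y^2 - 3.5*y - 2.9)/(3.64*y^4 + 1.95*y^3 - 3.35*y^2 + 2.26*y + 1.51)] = (-72.6078079999997*y^9 - 273.471744*y^8 - 903.45528*y^7 - 996.254116*y^6 + 332.175636*y^5 + 1455.695124*y^4 + 578.729672*y^3 - 117.520164*y^2 + 39.256356*y - 50.762268)/(48.228544*y^12 + 77.51016*y^11 - 91.63518*y^10 - 45.422637*y^9 + 240.604143*y^8 - 9.610185*y^7 - 163.653398*y^6 + 121.314744*y^5 + 64.332657*y^4 - 43.711499*y^3 + 0.222422999999996*y^2 + 15.459078*y + 3.442951)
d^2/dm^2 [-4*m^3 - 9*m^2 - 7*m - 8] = -24*m - 18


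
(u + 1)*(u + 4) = u^2 + 5*u + 4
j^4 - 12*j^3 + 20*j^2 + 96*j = j*(j - 8)*(j - 6)*(j + 2)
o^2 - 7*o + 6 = (o - 6)*(o - 1)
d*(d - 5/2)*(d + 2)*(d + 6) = d^4 + 11*d^3/2 - 8*d^2 - 30*d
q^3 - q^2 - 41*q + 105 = (q - 5)*(q - 3)*(q + 7)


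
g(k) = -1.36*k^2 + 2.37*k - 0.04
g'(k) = 2.37 - 2.72*k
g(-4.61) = -39.87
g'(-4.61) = 14.91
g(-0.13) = -0.37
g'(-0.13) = 2.72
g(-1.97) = -9.99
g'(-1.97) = 7.73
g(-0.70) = -2.37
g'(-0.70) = 4.27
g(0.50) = 0.80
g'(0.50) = 1.01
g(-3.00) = -19.39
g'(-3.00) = 10.53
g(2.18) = -1.34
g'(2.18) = -3.56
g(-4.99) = -45.73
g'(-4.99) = 15.94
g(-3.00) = -19.39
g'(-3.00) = 10.53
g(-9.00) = -131.53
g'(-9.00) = 26.85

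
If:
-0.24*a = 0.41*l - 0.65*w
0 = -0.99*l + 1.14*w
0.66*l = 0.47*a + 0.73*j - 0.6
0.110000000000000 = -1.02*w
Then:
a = -0.08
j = 0.76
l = -0.12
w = -0.11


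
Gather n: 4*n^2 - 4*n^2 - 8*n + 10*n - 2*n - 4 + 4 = 0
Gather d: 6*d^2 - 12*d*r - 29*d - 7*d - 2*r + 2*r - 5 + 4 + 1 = 6*d^2 + d*(-12*r - 36)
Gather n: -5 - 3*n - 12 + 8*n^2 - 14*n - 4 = 8*n^2 - 17*n - 21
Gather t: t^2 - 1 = t^2 - 1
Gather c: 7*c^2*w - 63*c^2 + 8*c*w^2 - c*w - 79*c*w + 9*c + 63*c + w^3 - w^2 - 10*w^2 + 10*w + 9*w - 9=c^2*(7*w - 63) + c*(8*w^2 - 80*w + 72) + w^3 - 11*w^2 + 19*w - 9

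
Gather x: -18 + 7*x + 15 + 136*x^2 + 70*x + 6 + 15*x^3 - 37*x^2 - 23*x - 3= 15*x^3 + 99*x^2 + 54*x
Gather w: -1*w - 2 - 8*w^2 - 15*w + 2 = -8*w^2 - 16*w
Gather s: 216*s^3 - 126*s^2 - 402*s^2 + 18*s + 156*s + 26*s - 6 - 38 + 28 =216*s^3 - 528*s^2 + 200*s - 16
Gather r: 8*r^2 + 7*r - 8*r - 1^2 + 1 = 8*r^2 - r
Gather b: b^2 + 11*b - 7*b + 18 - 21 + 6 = b^2 + 4*b + 3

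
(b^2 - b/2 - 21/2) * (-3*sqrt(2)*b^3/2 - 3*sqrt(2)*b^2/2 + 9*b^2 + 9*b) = -3*sqrt(2)*b^5/2 - 3*sqrt(2)*b^4/4 + 9*b^4 + 9*b^3/2 + 33*sqrt(2)*b^3/2 - 99*b^2 + 63*sqrt(2)*b^2/4 - 189*b/2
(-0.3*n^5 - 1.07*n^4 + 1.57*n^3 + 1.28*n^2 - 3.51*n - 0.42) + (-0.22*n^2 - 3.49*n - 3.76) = -0.3*n^5 - 1.07*n^4 + 1.57*n^3 + 1.06*n^2 - 7.0*n - 4.18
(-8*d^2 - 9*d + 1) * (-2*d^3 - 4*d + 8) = 16*d^5 + 18*d^4 + 30*d^3 - 28*d^2 - 76*d + 8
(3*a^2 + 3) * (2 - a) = -3*a^3 + 6*a^2 - 3*a + 6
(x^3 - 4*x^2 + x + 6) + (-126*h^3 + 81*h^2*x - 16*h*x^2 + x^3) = -126*h^3 + 81*h^2*x - 16*h*x^2 + 2*x^3 - 4*x^2 + x + 6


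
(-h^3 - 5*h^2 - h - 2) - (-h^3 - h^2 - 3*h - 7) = -4*h^2 + 2*h + 5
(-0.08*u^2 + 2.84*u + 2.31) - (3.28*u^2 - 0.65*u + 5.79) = -3.36*u^2 + 3.49*u - 3.48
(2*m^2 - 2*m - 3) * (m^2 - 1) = 2*m^4 - 2*m^3 - 5*m^2 + 2*m + 3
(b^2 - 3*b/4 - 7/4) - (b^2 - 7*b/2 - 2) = 11*b/4 + 1/4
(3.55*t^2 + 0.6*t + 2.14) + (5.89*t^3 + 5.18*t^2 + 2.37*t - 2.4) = 5.89*t^3 + 8.73*t^2 + 2.97*t - 0.26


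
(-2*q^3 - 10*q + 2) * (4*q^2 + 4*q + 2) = -8*q^5 - 8*q^4 - 44*q^3 - 32*q^2 - 12*q + 4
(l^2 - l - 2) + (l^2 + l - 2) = 2*l^2 - 4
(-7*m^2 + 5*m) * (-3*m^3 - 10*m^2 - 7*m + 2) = 21*m^5 + 55*m^4 - m^3 - 49*m^2 + 10*m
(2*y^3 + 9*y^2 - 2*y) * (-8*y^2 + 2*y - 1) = -16*y^5 - 68*y^4 + 32*y^3 - 13*y^2 + 2*y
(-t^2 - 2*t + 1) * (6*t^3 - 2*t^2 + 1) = -6*t^5 - 10*t^4 + 10*t^3 - 3*t^2 - 2*t + 1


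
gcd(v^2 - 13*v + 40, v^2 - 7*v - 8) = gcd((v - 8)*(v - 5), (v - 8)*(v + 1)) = v - 8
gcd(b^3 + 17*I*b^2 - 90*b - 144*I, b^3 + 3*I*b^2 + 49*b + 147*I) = b + 3*I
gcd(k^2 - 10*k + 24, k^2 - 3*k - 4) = k - 4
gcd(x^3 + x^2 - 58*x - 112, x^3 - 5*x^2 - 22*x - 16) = x^2 - 6*x - 16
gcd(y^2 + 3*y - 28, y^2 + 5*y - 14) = y + 7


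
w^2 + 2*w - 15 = (w - 3)*(w + 5)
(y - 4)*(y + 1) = y^2 - 3*y - 4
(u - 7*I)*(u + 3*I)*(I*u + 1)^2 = -u^4 + 6*I*u^3 - 12*u^2 + 38*I*u + 21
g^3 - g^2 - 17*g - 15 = (g - 5)*(g + 1)*(g + 3)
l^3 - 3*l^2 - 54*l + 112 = (l - 8)*(l - 2)*(l + 7)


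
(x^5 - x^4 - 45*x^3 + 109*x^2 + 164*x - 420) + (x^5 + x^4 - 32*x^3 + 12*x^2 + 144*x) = 2*x^5 - 77*x^3 + 121*x^2 + 308*x - 420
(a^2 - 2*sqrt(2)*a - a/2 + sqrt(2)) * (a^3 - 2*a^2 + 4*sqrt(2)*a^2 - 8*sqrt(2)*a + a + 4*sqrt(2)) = a^5 - 5*a^4/2 + 2*sqrt(2)*a^4 - 14*a^3 - 5*sqrt(2)*a^3 + 4*sqrt(2)*a^2 + 79*a^2/2 - 32*a - sqrt(2)*a + 8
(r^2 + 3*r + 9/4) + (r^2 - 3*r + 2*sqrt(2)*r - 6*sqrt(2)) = 2*r^2 + 2*sqrt(2)*r - 6*sqrt(2) + 9/4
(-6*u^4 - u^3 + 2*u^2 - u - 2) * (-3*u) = 18*u^5 + 3*u^4 - 6*u^3 + 3*u^2 + 6*u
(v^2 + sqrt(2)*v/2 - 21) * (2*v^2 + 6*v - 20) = 2*v^4 + sqrt(2)*v^3 + 6*v^3 - 62*v^2 + 3*sqrt(2)*v^2 - 126*v - 10*sqrt(2)*v + 420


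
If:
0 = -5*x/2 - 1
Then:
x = -2/5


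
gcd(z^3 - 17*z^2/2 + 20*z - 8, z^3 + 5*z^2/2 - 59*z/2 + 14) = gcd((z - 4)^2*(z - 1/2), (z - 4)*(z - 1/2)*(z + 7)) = z^2 - 9*z/2 + 2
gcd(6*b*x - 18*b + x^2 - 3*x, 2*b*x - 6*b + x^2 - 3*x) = x - 3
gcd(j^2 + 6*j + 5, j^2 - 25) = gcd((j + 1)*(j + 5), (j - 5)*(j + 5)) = j + 5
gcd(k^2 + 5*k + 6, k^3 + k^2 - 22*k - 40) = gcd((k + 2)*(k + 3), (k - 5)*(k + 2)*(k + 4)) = k + 2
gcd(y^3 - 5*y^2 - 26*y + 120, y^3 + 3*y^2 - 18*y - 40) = y^2 + y - 20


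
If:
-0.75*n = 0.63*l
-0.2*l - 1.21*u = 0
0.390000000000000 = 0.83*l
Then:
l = 0.47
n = -0.39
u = -0.08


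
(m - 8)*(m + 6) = m^2 - 2*m - 48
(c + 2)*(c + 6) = c^2 + 8*c + 12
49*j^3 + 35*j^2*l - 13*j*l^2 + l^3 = (-7*j + l)^2*(j + l)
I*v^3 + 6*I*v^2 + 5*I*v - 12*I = (v + 3)*(v + 4)*(I*v - I)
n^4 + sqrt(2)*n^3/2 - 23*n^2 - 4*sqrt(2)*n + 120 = (n - 5*sqrt(2)/2)*(n - 2*sqrt(2))*(n + 2*sqrt(2))*(n + 3*sqrt(2))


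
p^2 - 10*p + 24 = (p - 6)*(p - 4)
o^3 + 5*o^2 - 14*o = o*(o - 2)*(o + 7)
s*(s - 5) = s^2 - 5*s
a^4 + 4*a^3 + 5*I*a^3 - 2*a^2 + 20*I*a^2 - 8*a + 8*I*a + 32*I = (a + 4)*(a - I)*(a + 2*I)*(a + 4*I)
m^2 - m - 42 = (m - 7)*(m + 6)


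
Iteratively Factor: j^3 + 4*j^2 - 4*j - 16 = (j + 2)*(j^2 + 2*j - 8) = (j + 2)*(j + 4)*(j - 2)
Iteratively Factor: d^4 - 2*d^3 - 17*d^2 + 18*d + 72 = (d - 4)*(d^3 + 2*d^2 - 9*d - 18) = (d - 4)*(d + 2)*(d^2 - 9) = (d - 4)*(d - 3)*(d + 2)*(d + 3)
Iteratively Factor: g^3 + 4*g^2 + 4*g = (g + 2)*(g^2 + 2*g) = g*(g + 2)*(g + 2)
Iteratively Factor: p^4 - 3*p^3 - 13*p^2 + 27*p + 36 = (p + 3)*(p^3 - 6*p^2 + 5*p + 12) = (p - 3)*(p + 3)*(p^2 - 3*p - 4) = (p - 4)*(p - 3)*(p + 3)*(p + 1)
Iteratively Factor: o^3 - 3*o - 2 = (o + 1)*(o^2 - o - 2) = (o - 2)*(o + 1)*(o + 1)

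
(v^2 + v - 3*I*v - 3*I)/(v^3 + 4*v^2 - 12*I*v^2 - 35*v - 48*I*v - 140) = (v^2 + v*(1 - 3*I) - 3*I)/(v^3 + v^2*(4 - 12*I) + v*(-35 - 48*I) - 140)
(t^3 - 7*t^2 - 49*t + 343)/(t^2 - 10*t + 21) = (t^2 - 49)/(t - 3)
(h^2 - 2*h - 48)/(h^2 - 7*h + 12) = (h^2 - 2*h - 48)/(h^2 - 7*h + 12)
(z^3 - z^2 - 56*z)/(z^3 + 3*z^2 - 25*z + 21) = z*(z - 8)/(z^2 - 4*z + 3)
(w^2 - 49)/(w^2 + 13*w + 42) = (w - 7)/(w + 6)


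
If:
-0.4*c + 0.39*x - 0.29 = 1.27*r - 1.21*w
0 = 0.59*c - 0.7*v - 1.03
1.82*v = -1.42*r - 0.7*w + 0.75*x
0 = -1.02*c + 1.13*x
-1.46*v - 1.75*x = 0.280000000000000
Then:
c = 0.66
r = 0.89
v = -0.91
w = 1.20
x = 0.60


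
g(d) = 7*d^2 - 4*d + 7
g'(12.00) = 164.00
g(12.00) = 967.00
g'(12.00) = 164.00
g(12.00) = 967.00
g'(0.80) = 7.20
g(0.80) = 8.28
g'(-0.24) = -7.36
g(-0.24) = 8.36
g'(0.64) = 4.96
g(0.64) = 7.31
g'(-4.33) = -64.62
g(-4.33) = 155.56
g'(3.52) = 45.28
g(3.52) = 79.65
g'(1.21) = 12.94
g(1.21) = 12.41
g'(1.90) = 22.60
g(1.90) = 24.67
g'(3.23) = 41.22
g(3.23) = 67.11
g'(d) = 14*d - 4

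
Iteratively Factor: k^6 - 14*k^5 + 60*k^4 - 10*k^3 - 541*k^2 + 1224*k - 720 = (k - 4)*(k^5 - 10*k^4 + 20*k^3 + 70*k^2 - 261*k + 180) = (k - 4)^2*(k^4 - 6*k^3 - 4*k^2 + 54*k - 45) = (k - 4)^2*(k - 3)*(k^3 - 3*k^2 - 13*k + 15) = (k - 4)^2*(k - 3)*(k + 3)*(k^2 - 6*k + 5) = (k - 5)*(k - 4)^2*(k - 3)*(k + 3)*(k - 1)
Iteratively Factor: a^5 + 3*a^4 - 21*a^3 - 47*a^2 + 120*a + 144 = (a + 4)*(a^4 - a^3 - 17*a^2 + 21*a + 36) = (a + 1)*(a + 4)*(a^3 - 2*a^2 - 15*a + 36) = (a - 3)*(a + 1)*(a + 4)*(a^2 + a - 12) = (a - 3)^2*(a + 1)*(a + 4)*(a + 4)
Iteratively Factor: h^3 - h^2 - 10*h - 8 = (h + 2)*(h^2 - 3*h - 4) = (h + 1)*(h + 2)*(h - 4)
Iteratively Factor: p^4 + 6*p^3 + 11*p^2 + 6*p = (p + 1)*(p^3 + 5*p^2 + 6*p) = (p + 1)*(p + 2)*(p^2 + 3*p) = (p + 1)*(p + 2)*(p + 3)*(p)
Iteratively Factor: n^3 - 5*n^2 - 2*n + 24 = (n + 2)*(n^2 - 7*n + 12) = (n - 4)*(n + 2)*(n - 3)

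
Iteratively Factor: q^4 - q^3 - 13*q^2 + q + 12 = (q - 4)*(q^3 + 3*q^2 - q - 3) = (q - 4)*(q + 1)*(q^2 + 2*q - 3) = (q - 4)*(q - 1)*(q + 1)*(q + 3)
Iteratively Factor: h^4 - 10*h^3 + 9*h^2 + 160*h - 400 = (h - 5)*(h^3 - 5*h^2 - 16*h + 80) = (h - 5)^2*(h^2 - 16) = (h - 5)^2*(h - 4)*(h + 4)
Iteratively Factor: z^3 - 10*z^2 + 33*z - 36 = (z - 3)*(z^2 - 7*z + 12) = (z - 4)*(z - 3)*(z - 3)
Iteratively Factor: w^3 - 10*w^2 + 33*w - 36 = (w - 3)*(w^2 - 7*w + 12) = (w - 4)*(w - 3)*(w - 3)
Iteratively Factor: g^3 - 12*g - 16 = (g + 2)*(g^2 - 2*g - 8) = (g - 4)*(g + 2)*(g + 2)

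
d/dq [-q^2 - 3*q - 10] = -2*q - 3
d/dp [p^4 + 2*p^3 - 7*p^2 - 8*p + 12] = 4*p^3 + 6*p^2 - 14*p - 8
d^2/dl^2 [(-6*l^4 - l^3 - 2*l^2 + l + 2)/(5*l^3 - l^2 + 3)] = 2*(-61*l^6 + 345*l^5 + 429*l^4 + 128*l^3 - 426*l^2 - 108*l - 12)/(125*l^9 - 75*l^8 + 15*l^7 + 224*l^6 - 90*l^5 + 9*l^4 + 135*l^3 - 27*l^2 + 27)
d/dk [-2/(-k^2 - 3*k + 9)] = 2*(-2*k - 3)/(k^2 + 3*k - 9)^2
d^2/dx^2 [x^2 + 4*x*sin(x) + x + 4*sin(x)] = -4*x*sin(x) - 4*sin(x) + 8*cos(x) + 2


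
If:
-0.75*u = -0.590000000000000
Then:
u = 0.79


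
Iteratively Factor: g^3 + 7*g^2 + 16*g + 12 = (g + 3)*(g^2 + 4*g + 4) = (g + 2)*(g + 3)*(g + 2)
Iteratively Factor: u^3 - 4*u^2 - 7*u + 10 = (u - 5)*(u^2 + u - 2) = (u - 5)*(u + 2)*(u - 1)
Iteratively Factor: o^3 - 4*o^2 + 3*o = (o - 1)*(o^2 - 3*o) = (o - 3)*(o - 1)*(o)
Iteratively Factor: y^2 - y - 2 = (y + 1)*(y - 2)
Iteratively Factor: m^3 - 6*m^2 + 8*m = (m - 4)*(m^2 - 2*m) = (m - 4)*(m - 2)*(m)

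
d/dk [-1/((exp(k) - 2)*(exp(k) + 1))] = (2*exp(k) - 1)/(4*(exp(k) - 2)^2*cosh(k/2)^2)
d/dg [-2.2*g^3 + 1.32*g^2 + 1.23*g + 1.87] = -6.6*g^2 + 2.64*g + 1.23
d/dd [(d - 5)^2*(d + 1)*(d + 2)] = 4*d^3 - 21*d^2 - 6*d + 55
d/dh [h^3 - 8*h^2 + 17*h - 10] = 3*h^2 - 16*h + 17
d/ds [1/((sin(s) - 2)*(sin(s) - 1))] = (3 - 2*sin(s))*cos(s)/((sin(s) - 2)^2*(sin(s) - 1)^2)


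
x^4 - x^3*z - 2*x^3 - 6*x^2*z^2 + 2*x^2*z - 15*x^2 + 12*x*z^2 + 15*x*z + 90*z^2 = (x - 5)*(x + 3)*(x - 3*z)*(x + 2*z)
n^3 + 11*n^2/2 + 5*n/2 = n*(n + 1/2)*(n + 5)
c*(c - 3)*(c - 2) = c^3 - 5*c^2 + 6*c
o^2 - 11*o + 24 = (o - 8)*(o - 3)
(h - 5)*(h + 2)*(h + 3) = h^3 - 19*h - 30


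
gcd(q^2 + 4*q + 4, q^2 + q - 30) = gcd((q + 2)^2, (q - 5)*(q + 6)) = 1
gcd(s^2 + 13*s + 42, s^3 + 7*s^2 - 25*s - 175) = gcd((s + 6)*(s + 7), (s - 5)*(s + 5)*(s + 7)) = s + 7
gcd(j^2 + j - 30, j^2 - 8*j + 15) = j - 5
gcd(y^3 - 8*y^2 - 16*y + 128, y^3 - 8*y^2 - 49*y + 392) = y - 8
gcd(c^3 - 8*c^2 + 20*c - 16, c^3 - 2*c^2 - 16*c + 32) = c^2 - 6*c + 8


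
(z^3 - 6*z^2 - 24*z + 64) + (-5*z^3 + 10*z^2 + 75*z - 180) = -4*z^3 + 4*z^2 + 51*z - 116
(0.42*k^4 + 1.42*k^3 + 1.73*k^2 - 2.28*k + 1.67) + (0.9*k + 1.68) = 0.42*k^4 + 1.42*k^3 + 1.73*k^2 - 1.38*k + 3.35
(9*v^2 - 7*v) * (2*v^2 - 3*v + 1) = 18*v^4 - 41*v^3 + 30*v^2 - 7*v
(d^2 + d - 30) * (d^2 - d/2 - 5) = d^4 + d^3/2 - 71*d^2/2 + 10*d + 150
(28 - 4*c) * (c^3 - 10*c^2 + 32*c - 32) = -4*c^4 + 68*c^3 - 408*c^2 + 1024*c - 896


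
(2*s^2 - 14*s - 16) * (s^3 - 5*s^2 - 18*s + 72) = 2*s^5 - 24*s^4 + 18*s^3 + 476*s^2 - 720*s - 1152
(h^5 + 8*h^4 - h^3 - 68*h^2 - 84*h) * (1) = h^5 + 8*h^4 - h^3 - 68*h^2 - 84*h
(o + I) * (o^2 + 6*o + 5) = o^3 + 6*o^2 + I*o^2 + 5*o + 6*I*o + 5*I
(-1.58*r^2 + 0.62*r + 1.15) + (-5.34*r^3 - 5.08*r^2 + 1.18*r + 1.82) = -5.34*r^3 - 6.66*r^2 + 1.8*r + 2.97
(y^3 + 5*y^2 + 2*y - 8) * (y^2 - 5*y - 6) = y^5 - 29*y^3 - 48*y^2 + 28*y + 48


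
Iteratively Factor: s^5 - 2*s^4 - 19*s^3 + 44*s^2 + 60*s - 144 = (s - 3)*(s^4 + s^3 - 16*s^2 - 4*s + 48) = (s - 3)*(s + 2)*(s^3 - s^2 - 14*s + 24) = (s - 3)*(s + 2)*(s + 4)*(s^2 - 5*s + 6) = (s - 3)^2*(s + 2)*(s + 4)*(s - 2)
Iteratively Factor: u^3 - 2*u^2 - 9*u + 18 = (u + 3)*(u^2 - 5*u + 6) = (u - 3)*(u + 3)*(u - 2)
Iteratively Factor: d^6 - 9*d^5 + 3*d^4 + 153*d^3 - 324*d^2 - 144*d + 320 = (d - 5)*(d^5 - 4*d^4 - 17*d^3 + 68*d^2 + 16*d - 64) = (d - 5)*(d - 4)*(d^4 - 17*d^2 + 16) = (d - 5)*(d - 4)^2*(d^3 + 4*d^2 - d - 4) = (d - 5)*(d - 4)^2*(d + 1)*(d^2 + 3*d - 4) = (d - 5)*(d - 4)^2*(d + 1)*(d + 4)*(d - 1)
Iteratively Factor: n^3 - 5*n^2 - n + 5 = (n - 5)*(n^2 - 1) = (n - 5)*(n - 1)*(n + 1)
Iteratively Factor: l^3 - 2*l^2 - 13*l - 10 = (l + 2)*(l^2 - 4*l - 5) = (l - 5)*(l + 2)*(l + 1)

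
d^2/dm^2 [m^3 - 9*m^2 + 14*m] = 6*m - 18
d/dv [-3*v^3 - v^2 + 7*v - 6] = -9*v^2 - 2*v + 7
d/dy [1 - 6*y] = -6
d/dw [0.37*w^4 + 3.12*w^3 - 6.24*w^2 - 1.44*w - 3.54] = 1.48*w^3 + 9.36*w^2 - 12.48*w - 1.44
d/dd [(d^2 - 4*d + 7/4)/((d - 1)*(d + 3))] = (12*d^2 - 19*d + 17)/(2*(d^4 + 4*d^3 - 2*d^2 - 12*d + 9))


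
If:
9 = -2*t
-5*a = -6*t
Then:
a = -27/5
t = -9/2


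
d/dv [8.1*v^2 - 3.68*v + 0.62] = 16.2*v - 3.68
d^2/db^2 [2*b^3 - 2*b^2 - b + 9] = 12*b - 4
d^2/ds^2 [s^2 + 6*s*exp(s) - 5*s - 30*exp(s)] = 6*s*exp(s) - 18*exp(s) + 2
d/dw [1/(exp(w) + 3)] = -exp(w)/(exp(w) + 3)^2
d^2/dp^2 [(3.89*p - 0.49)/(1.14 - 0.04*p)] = -0.3532/(0.04*p - 1.14)^3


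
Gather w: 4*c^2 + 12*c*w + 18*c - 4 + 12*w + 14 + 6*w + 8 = 4*c^2 + 18*c + w*(12*c + 18) + 18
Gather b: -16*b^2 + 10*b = -16*b^2 + 10*b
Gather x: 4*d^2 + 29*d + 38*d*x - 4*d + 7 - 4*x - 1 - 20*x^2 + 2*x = 4*d^2 + 25*d - 20*x^2 + x*(38*d - 2) + 6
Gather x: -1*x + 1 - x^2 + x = 1 - x^2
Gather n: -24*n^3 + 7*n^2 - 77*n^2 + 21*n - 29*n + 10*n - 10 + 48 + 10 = -24*n^3 - 70*n^2 + 2*n + 48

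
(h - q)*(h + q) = h^2 - q^2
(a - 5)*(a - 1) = a^2 - 6*a + 5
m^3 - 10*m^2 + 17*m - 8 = (m - 8)*(m - 1)^2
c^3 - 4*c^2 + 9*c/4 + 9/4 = (c - 3)*(c - 3/2)*(c + 1/2)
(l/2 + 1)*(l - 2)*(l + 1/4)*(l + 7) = l^4/2 + 29*l^3/8 - 9*l^2/8 - 29*l/2 - 7/2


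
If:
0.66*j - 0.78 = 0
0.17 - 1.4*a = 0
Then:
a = 0.12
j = 1.18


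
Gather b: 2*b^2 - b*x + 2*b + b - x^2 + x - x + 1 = 2*b^2 + b*(3 - x) - x^2 + 1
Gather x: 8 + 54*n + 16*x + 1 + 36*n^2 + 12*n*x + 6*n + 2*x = 36*n^2 + 60*n + x*(12*n + 18) + 9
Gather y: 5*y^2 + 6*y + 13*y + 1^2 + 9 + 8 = 5*y^2 + 19*y + 18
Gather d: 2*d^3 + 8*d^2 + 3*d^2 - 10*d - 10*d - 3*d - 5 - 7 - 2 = 2*d^3 + 11*d^2 - 23*d - 14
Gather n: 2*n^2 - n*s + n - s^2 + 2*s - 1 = 2*n^2 + n*(1 - s) - s^2 + 2*s - 1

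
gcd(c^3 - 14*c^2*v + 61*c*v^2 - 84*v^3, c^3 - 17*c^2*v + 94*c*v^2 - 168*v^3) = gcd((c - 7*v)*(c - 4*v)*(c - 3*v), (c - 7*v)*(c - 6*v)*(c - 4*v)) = c^2 - 11*c*v + 28*v^2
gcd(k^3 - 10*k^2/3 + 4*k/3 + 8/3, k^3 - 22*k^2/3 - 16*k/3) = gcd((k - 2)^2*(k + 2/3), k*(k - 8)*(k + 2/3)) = k + 2/3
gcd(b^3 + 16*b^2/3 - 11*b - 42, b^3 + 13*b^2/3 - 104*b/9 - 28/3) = b + 6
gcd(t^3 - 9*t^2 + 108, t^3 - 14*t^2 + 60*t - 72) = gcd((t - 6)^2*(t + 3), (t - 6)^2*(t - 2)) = t^2 - 12*t + 36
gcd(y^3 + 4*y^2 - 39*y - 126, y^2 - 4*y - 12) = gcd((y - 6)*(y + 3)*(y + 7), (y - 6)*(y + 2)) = y - 6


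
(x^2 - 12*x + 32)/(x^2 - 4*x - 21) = (-x^2 + 12*x - 32)/(-x^2 + 4*x + 21)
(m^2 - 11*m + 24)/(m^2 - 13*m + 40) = (m - 3)/(m - 5)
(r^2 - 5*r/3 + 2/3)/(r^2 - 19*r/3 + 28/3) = (3*r^2 - 5*r + 2)/(3*r^2 - 19*r + 28)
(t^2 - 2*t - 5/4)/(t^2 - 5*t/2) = (t + 1/2)/t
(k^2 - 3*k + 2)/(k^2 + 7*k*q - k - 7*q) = (k - 2)/(k + 7*q)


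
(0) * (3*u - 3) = 0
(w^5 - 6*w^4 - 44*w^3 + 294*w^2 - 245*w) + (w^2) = w^5 - 6*w^4 - 44*w^3 + 295*w^2 - 245*w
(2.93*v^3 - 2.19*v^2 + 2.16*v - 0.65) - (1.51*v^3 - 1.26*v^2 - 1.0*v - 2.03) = 1.42*v^3 - 0.93*v^2 + 3.16*v + 1.38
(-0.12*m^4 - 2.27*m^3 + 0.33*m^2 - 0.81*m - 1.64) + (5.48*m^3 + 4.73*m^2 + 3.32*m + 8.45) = -0.12*m^4 + 3.21*m^3 + 5.06*m^2 + 2.51*m + 6.81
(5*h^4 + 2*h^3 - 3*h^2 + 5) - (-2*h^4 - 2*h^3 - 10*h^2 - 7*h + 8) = 7*h^4 + 4*h^3 + 7*h^2 + 7*h - 3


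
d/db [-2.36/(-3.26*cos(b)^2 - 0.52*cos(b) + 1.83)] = (15.3872*cos(b) + 1.2272)*sin(b)/(3.26*cos(b)^2 + 0.52*cos(b) - 1.83)^2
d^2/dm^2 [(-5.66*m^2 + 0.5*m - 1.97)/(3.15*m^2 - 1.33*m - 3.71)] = (5.6843418860808e-14*m^4 - 37.50264*m^3 - 514.15749*m^2 + 84.57939*m - 213.758188)/(31.255875*m^6 - 39.590775*m^5 - 93.72132*m^4 + 90.905633*m^3 + 110.382888*m^2 - 54.918759*m - 51.064811)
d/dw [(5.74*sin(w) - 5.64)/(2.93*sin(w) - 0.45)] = 13.9422*cos(w)/(2.93*sin(w) - 0.45)^2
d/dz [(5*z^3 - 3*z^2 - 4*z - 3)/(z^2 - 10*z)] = (5*z^4 - 100*z^3 + 34*z^2 + 6*z - 30)/(z^2*(z^2 - 20*z + 100))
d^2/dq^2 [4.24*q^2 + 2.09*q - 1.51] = 8.48000000000000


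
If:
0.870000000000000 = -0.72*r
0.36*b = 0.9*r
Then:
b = -3.02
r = -1.21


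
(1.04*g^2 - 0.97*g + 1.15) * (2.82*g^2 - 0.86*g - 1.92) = 2.9328*g^4 - 3.6298*g^3 + 2.0804*g^2 + 0.8734*g - 2.208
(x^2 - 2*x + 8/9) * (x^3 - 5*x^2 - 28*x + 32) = x^5 - 7*x^4 - 154*x^3/9 + 752*x^2/9 - 800*x/9 + 256/9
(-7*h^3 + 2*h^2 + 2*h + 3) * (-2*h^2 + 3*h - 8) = 14*h^5 - 25*h^4 + 58*h^3 - 16*h^2 - 7*h - 24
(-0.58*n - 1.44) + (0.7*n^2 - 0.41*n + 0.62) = 0.7*n^2 - 0.99*n - 0.82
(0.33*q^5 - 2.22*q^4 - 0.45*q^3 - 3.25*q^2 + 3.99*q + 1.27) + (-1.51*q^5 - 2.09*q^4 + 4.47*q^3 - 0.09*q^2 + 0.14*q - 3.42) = -1.18*q^5 - 4.31*q^4 + 4.02*q^3 - 3.34*q^2 + 4.13*q - 2.15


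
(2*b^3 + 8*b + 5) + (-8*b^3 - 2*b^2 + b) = -6*b^3 - 2*b^2 + 9*b + 5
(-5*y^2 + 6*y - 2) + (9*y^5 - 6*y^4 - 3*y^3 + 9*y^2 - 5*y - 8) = 9*y^5 - 6*y^4 - 3*y^3 + 4*y^2 + y - 10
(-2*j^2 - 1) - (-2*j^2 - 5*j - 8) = 5*j + 7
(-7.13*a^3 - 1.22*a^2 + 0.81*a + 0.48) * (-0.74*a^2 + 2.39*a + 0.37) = 5.2762*a^5 - 16.1379*a^4 - 6.1533*a^3 + 1.1293*a^2 + 1.4469*a + 0.1776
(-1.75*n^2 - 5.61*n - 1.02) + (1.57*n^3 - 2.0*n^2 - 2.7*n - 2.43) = 1.57*n^3 - 3.75*n^2 - 8.31*n - 3.45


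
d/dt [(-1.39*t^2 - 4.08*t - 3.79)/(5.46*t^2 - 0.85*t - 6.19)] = (23.4583*t^2 + 58.595*t + 22.0337)/(29.8116*t^4 - 9.282*t^3 - 66.8723*t^2 + 10.523*t + 38.3161)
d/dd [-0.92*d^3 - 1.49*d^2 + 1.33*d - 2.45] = -2.76*d^2 - 2.98*d + 1.33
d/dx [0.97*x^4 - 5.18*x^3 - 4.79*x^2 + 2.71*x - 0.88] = 3.88*x^3 - 15.54*x^2 - 9.58*x + 2.71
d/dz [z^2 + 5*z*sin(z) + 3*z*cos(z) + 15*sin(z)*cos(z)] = -3*z*sin(z) + 5*z*cos(z) + 2*z + 5*sin(z) + 3*cos(z) + 15*cos(2*z)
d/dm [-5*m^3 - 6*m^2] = 3*m*(-5*m - 4)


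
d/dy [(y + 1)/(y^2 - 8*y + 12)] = (y^2 - 8*y - 2*(y - 4)*(y + 1) + 12)/(y^2 - 8*y + 12)^2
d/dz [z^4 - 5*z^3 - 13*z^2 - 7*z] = 4*z^3 - 15*z^2 - 26*z - 7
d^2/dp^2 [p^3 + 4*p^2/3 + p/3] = 6*p + 8/3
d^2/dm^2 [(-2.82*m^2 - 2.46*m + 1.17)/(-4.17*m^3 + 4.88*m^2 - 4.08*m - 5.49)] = (98.073396*m^6 + 256.660164*m^5 - 832.370364*m^4 - 377.12838*m^3 - 509.115672*m^2 + 695.920086*m - 41.857884)/(72.511713*m^9 - 254.573496*m^8 + 510.75828*m^7 - 327.977297*m^6 - 170.581104*m^5 + 708.947856*m^4 - 210.878613*m^3 - 167.084856*m^2 + 368.914824*m + 165.469149)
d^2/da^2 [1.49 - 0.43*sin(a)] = 0.43*sin(a)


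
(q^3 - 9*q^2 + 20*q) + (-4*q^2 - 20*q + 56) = q^3 - 13*q^2 + 56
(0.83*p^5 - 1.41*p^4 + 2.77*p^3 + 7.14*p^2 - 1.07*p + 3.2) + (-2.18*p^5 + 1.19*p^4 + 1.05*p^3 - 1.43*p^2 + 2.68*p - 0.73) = -1.35*p^5 - 0.22*p^4 + 3.82*p^3 + 5.71*p^2 + 1.61*p + 2.47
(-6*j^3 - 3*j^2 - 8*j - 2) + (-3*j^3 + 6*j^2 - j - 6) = -9*j^3 + 3*j^2 - 9*j - 8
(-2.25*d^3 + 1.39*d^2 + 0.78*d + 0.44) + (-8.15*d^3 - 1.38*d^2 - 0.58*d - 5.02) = -10.4*d^3 + 0.01*d^2 + 0.2*d - 4.58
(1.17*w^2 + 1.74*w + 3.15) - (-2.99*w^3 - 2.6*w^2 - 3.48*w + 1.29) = 2.99*w^3 + 3.77*w^2 + 5.22*w + 1.86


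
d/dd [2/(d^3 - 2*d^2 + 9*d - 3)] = 2*(-3*d^2 + 4*d - 9)/(d^3 - 2*d^2 + 9*d - 3)^2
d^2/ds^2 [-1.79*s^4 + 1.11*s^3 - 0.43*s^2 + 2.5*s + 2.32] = -21.48*s^2 + 6.66*s - 0.86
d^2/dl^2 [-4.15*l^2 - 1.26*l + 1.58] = -8.30000000000000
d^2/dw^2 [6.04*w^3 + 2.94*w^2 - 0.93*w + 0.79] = 36.24*w + 5.88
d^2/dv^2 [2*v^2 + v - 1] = 4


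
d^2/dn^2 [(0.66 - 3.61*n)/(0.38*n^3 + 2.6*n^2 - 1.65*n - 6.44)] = (-3.127704*n^5 - 20.256432*n^4 - 42.90086*n^3 - 81.726024*n^2 - 369.972528*n + 102.4155)/(0.054872*n^9 + 1.12632*n^8 + 6.99162*n^7 + 5.004992*n^6 - 68.53467*n^5 - 85.14042*n^4 + 208.553379*n^3 + 270.89538*n^2 - 205.29432*n - 267.089984)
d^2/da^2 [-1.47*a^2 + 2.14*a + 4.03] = -2.94000000000000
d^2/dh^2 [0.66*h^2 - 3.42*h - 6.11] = 1.32000000000000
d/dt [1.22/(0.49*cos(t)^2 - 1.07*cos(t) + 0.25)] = (1.1956*cos(t) - 1.3054)*sin(t)/(0.49*cos(t)^2 - 1.07*cos(t) + 0.25)^2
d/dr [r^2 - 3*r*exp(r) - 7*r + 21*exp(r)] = -3*r*exp(r) + 2*r + 18*exp(r) - 7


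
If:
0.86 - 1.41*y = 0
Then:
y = 0.61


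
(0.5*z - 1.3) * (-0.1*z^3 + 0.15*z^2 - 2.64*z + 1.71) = -0.05*z^4 + 0.205*z^3 - 1.515*z^2 + 4.287*z - 2.223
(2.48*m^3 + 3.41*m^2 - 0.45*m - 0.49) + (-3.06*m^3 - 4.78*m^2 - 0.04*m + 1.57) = -0.58*m^3 - 1.37*m^2 - 0.49*m + 1.08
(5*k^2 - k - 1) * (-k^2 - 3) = -5*k^4 + k^3 - 14*k^2 + 3*k + 3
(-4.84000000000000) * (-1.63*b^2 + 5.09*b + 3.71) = 7.8892*b^2 - 24.6356*b - 17.9564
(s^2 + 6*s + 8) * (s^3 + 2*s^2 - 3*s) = s^5 + 8*s^4 + 17*s^3 - 2*s^2 - 24*s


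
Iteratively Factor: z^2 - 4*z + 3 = (z - 3)*(z - 1)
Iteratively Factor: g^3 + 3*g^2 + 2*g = (g + 2)*(g^2 + g) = g*(g + 2)*(g + 1)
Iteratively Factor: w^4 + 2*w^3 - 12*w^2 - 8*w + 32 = (w - 2)*(w^3 + 4*w^2 - 4*w - 16) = (w - 2)*(w + 2)*(w^2 + 2*w - 8) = (w - 2)^2*(w + 2)*(w + 4)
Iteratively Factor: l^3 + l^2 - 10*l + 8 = (l - 2)*(l^2 + 3*l - 4) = (l - 2)*(l + 4)*(l - 1)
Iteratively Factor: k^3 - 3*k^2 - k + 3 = (k - 3)*(k^2 - 1) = (k - 3)*(k + 1)*(k - 1)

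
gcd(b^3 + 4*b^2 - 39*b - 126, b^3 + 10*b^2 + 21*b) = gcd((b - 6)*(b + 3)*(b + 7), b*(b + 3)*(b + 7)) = b^2 + 10*b + 21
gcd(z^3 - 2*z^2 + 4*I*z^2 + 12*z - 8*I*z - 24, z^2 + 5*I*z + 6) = z + 6*I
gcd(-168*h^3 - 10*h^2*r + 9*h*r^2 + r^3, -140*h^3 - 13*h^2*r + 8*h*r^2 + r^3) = -28*h^2 + 3*h*r + r^2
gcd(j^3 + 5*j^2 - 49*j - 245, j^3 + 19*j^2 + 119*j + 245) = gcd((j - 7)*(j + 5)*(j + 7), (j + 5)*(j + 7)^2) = j^2 + 12*j + 35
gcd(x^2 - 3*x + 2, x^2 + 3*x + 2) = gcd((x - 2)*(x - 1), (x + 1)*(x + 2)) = 1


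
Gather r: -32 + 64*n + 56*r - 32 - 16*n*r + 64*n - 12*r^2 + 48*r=128*n - 12*r^2 + r*(104 - 16*n) - 64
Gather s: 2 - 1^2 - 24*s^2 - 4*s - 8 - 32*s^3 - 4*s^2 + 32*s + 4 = -32*s^3 - 28*s^2 + 28*s - 3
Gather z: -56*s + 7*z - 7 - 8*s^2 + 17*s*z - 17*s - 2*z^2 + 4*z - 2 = -8*s^2 - 73*s - 2*z^2 + z*(17*s + 11) - 9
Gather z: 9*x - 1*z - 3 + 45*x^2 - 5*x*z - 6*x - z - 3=45*x^2 + 3*x + z*(-5*x - 2) - 6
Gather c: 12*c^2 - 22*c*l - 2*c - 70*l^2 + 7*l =12*c^2 + c*(-22*l - 2) - 70*l^2 + 7*l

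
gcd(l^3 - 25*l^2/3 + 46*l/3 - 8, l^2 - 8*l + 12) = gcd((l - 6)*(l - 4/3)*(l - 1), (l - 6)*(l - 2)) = l - 6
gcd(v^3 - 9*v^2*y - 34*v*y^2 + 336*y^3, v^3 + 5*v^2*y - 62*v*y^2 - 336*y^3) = -v^2 + 2*v*y + 48*y^2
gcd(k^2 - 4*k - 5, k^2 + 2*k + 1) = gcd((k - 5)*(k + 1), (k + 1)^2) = k + 1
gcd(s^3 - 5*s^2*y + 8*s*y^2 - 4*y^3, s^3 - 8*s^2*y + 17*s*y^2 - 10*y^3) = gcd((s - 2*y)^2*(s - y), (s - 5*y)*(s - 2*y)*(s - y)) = s^2 - 3*s*y + 2*y^2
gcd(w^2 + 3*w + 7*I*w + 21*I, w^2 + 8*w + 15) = w + 3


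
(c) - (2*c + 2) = -c - 2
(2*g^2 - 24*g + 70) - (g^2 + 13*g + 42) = g^2 - 37*g + 28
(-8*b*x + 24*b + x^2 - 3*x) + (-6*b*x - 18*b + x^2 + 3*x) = -14*b*x + 6*b + 2*x^2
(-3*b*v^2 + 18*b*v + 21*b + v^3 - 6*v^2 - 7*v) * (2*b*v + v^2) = -6*b^2*v^3 + 36*b^2*v^2 + 42*b^2*v - b*v^4 + 6*b*v^3 + 7*b*v^2 + v^5 - 6*v^4 - 7*v^3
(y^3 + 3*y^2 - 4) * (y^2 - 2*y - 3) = y^5 + y^4 - 9*y^3 - 13*y^2 + 8*y + 12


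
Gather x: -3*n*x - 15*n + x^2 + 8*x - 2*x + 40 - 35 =-15*n + x^2 + x*(6 - 3*n) + 5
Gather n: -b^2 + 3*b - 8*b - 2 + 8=-b^2 - 5*b + 6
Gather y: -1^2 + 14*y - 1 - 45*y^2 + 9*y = -45*y^2 + 23*y - 2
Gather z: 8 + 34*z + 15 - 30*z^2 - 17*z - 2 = -30*z^2 + 17*z + 21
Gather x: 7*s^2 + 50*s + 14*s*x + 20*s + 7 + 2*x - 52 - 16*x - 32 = 7*s^2 + 70*s + x*(14*s - 14) - 77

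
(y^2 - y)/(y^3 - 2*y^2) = (y - 1)/(y*(y - 2))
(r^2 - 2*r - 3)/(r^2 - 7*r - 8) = (r - 3)/(r - 8)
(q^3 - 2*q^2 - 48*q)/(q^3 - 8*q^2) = (q + 6)/q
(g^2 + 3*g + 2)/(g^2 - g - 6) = (g + 1)/(g - 3)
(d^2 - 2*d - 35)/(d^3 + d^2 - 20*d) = (d - 7)/(d*(d - 4))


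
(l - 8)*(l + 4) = l^2 - 4*l - 32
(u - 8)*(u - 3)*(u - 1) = u^3 - 12*u^2 + 35*u - 24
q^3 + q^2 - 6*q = q*(q - 2)*(q + 3)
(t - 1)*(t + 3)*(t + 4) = t^3 + 6*t^2 + 5*t - 12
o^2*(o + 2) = o^3 + 2*o^2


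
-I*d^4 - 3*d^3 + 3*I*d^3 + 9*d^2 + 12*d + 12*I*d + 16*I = (d - 4)*(d - 4*I)*(d + I)*(-I*d - I)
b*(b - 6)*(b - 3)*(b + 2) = b^4 - 7*b^3 + 36*b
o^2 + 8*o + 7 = (o + 1)*(o + 7)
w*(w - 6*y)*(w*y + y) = w^3*y - 6*w^2*y^2 + w^2*y - 6*w*y^2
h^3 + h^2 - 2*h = h*(h - 1)*(h + 2)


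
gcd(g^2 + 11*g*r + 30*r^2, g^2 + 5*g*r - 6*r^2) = g + 6*r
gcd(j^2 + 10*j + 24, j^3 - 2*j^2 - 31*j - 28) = j + 4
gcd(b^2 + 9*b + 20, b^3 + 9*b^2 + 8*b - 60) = b + 5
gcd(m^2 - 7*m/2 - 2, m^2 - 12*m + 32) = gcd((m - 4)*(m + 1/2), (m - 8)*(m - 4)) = m - 4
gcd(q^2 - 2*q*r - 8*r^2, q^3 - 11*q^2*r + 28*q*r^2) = q - 4*r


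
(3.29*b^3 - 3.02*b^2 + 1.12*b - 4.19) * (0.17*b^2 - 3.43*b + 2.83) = 0.5593*b^5 - 11.7981*b^4 + 19.8597*b^3 - 13.1005*b^2 + 17.5413*b - 11.8577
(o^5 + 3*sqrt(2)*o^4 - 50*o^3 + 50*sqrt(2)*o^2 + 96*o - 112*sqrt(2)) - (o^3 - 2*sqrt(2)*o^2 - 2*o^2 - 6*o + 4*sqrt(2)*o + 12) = o^5 + 3*sqrt(2)*o^4 - 51*o^3 + 2*o^2 + 52*sqrt(2)*o^2 - 4*sqrt(2)*o + 102*o - 112*sqrt(2) - 12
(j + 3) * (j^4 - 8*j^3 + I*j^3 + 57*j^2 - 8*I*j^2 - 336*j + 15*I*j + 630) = j^5 - 5*j^4 + I*j^4 + 33*j^3 - 5*I*j^3 - 165*j^2 - 9*I*j^2 - 378*j + 45*I*j + 1890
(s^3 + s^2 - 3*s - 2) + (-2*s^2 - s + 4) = s^3 - s^2 - 4*s + 2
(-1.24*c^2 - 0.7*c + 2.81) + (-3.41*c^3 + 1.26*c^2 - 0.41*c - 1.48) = -3.41*c^3 + 0.02*c^2 - 1.11*c + 1.33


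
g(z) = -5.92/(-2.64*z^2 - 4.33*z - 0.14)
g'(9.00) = -0.00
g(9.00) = 0.02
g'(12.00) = -0.00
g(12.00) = 0.01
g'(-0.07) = -1039.75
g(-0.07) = -39.42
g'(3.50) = -0.06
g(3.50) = 0.12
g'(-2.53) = 1.44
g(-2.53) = 0.97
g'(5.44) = -0.02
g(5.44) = 0.06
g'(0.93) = -1.31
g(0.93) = 0.92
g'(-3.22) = 0.41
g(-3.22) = 0.44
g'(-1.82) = 31.00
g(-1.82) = 5.90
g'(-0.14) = -123.75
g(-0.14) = -14.28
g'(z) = -5.92*(5.28*z + 4.33)/(-2.64*z^2 - 4.33*z - 0.14)^2 = (-31.2576*z - 25.6336)/(2.64*z^2 + 4.33*z + 0.14)^2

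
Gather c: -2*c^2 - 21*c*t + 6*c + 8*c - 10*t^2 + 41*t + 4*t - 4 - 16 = -2*c^2 + c*(14 - 21*t) - 10*t^2 + 45*t - 20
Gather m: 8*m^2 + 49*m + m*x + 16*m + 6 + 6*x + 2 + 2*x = 8*m^2 + m*(x + 65) + 8*x + 8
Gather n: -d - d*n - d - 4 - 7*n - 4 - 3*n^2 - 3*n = -2*d - 3*n^2 + n*(-d - 10) - 8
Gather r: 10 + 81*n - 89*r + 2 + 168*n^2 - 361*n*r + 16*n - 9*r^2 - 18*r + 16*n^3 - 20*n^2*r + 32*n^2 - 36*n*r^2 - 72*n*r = 16*n^3 + 200*n^2 + 97*n + r^2*(-36*n - 9) + r*(-20*n^2 - 433*n - 107) + 12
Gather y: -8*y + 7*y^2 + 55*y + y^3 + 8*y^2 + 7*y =y^3 + 15*y^2 + 54*y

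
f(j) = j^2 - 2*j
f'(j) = 2*j - 2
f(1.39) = -0.85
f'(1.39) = 0.78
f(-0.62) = 1.62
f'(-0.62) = -3.24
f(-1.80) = 6.84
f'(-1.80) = -5.60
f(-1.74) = 6.51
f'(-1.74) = -5.48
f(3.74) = 6.51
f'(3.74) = 5.48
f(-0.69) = 1.86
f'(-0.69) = -3.38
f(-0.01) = 0.02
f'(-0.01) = -2.02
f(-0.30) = 0.69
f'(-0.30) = -2.60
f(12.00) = 120.00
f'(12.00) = 22.00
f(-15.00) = 255.00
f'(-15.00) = -32.00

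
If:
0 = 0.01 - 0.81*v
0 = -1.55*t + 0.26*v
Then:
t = 0.00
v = 0.01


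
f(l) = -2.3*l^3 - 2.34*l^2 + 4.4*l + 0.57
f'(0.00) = 4.40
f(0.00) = 0.57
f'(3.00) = -71.74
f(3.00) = -69.39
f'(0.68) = -1.97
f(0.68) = 1.76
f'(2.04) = -33.86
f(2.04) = -19.72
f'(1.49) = -17.89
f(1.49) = -5.68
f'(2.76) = -61.08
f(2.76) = -53.47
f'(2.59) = -54.01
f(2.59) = -43.69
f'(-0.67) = 4.44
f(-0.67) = -2.74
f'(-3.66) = -70.90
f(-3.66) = 65.88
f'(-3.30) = -55.30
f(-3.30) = 43.22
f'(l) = -6.9*l^2 - 4.68*l + 4.4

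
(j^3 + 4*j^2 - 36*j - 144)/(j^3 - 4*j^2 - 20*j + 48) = (j + 6)/(j - 2)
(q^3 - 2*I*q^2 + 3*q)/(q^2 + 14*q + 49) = q*(q^2 - 2*I*q + 3)/(q^2 + 14*q + 49)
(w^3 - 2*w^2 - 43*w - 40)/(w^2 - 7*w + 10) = (w^3 - 2*w^2 - 43*w - 40)/(w^2 - 7*w + 10)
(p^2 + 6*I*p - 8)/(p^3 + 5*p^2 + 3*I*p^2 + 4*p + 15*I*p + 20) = (p + 2*I)/(p^2 + p*(5 - I) - 5*I)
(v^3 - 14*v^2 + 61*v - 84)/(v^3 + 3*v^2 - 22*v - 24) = (v^2 - 10*v + 21)/(v^2 + 7*v + 6)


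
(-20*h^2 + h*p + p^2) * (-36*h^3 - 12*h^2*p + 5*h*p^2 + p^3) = 720*h^5 + 204*h^4*p - 148*h^3*p^2 - 27*h^2*p^3 + 6*h*p^4 + p^5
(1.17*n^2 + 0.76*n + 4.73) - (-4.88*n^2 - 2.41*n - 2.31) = 6.05*n^2 + 3.17*n + 7.04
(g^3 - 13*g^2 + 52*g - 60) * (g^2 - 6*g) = g^5 - 19*g^4 + 130*g^3 - 372*g^2 + 360*g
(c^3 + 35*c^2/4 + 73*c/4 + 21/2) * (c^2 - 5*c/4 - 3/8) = c^5 + 15*c^4/2 + 111*c^3/16 - 499*c^2/32 - 639*c/32 - 63/16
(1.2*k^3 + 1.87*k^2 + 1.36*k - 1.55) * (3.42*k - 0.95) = 4.104*k^4 + 5.2554*k^3 + 2.8747*k^2 - 6.593*k + 1.4725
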